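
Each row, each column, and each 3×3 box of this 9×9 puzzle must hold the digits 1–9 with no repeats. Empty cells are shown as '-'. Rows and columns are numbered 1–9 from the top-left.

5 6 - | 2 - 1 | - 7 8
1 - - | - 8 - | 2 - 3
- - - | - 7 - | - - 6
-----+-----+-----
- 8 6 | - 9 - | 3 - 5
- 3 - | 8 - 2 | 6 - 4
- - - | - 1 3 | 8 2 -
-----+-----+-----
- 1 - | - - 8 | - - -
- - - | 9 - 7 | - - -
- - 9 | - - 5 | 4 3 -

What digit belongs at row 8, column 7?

row 1, column 7 = 9 (sole candidate).
row 4, column 6 = 4 (sole candidate).
row 4, column 8 = 1 (sole candidate).
row 5, column 5 = 5 (sole candidate).
row 5, column 8 = 9 (sole candidate).
row 6, column 9 = 7 (sole candidate).
row 3, column 6 = 9 (sole candidate).
row 4, column 4 = 7 (sole candidate).
row 5, column 1 = 7 (sole candidate).
row 5, column 3 = 1 (sole candidate).
row 6, column 4 = 6 (sole candidate).
row 9, column 4 = 1 (sole candidate).
row 9, column 9 = 2 (sole candidate).
row 2, column 6 = 6 (sole candidate).
row 4, column 1 = 2 (sole candidate).
row 7, column 9 = 9 (sole candidate).
row 8, column 9 = 1 (sole candidate).
row 9, column 2 = 7 (sole candidate).
row 9, column 5 = 6 (sole candidate).
row 8, column 7 = 5: row 8 has {1,7,9}; col 7 has {2,3,4,6,8,9}; box has {1,2,3,4,9} → only 5 remains.

5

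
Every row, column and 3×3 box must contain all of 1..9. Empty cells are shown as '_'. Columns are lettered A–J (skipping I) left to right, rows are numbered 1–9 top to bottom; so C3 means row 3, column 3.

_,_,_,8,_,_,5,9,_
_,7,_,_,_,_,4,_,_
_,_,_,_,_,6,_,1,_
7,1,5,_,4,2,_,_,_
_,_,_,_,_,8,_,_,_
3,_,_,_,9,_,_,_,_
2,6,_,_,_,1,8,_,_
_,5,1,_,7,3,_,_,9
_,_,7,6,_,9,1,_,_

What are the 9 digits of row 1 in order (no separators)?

623814597

F2 = 5: row 2 has {4,7}; col 6 has {1,2,3,6,8,9}; box has {6,8} → only 5 remains.
D4 = 3: row 4 has {1,2,4,5,7}; col 4 has {6,8}; box has {2,4,8,9} → only 3 remains.
F6 = 7: row 6 has {3,9}; col 6 has {1,2,3,5,6,8,9}; box has {2,3,4,8,9} → only 7 remains.
E7 = 5: row 7 has {1,2,6,8}; col 5 has {4,7,9}; box has {1,3,6,7,9} → only 5 remains.
F1 = 4: row 1 has {5,8,9}; col 6 has {1,2,3,5,6,7,8,9}; box has {5,6,8} → only 4 remains.
D7 = 4: row 7 has {1,2,5,6,8}; col 4 has {3,6,8}; box has {1,3,5,6,7,9} → only 4 remains.
D8 = 2: row 8 has {1,3,5,7,9}; col 4 has {3,4,6,8}; box has {1,3,4,5,6,7,9} → only 2 remains.
G8 = 6: row 8 has {1,2,3,5,7,9}; col 7 has {1,4,5,8}; box has {1,8,9} → only 6 remains.
H8 = 4: row 8 has {1,2,3,5,6,7,9}; col 8 has {1,9}; box has {1,6,8,9} → only 4 remains.
E9 = 8: row 9 has {1,6,7,9}; col 5 has {4,5,7,9}; box has {1,2,3,4,5,6,7,9} → only 8 remains.
G4 = 9: row 4 has {1,2,3,4,5,7}; col 7 has {1,4,5,6,8}; box has {} → only 9 remains.
G6 = 2: row 6 has {3,7,9}; col 7 has {1,4,5,6,8,9}; box has {9} → only 2 remains.
A8 = 8: row 8 has {1,2,3,4,5,6,7,9}; col 1 has {2,3,7}; box has {1,2,5,6,7} → only 8 remains.
A9 = 4: row 9 has {1,6,7,8,9}; col 1 has {2,3,7,8}; box has {1,2,5,6,7,8} → only 4 remains.
B9 = 3: row 9 has {1,4,6,7,8,9}; col 2 has {1,5,6,7}; box has {1,2,4,5,6,7,8} → only 3 remains.
B1 = 2: row 1 has {4,5,8,9}; col 2 has {1,3,5,6,7}; box has {7} → only 2 remains.
C7 = 9: row 7 has {1,2,4,5,6,8}; col 3 has {1,5,7}; box has {1,2,3,4,5,6,7,8} → only 9 remains.
J1 = 7: in row 1, 7 can only go here (every other open cell in that row sees a 7).
G3 = 3: row 3 has {1,6}; col 7 has {1,2,4,5,6,8,9}; box has {1,4,5,7,9} → only 3 remains.
G5 = 7: row 5 has {8}; col 7 has {1,2,3,4,5,6,8,9}; box has {2,9} → only 7 remains.
J7 = 3: row 7 has {1,2,4,5,6,8,9}; col 9 has {7,9}; box has {1,4,6,8,9} → only 3 remains.
E3 = 2: row 3 has {1,3,6}; col 5 has {4,5,7,8,9}; box has {4,5,6,8} → only 2 remains.
J3 = 8: row 3 has {1,2,3,6}; col 9 has {3,7,9}; box has {1,3,4,5,7,9} → only 8 remains.
J4 = 6: row 4 has {1,2,3,4,5,7,9}; col 9 has {3,7,8,9}; box has {2,7,9} → only 6 remains.
H7 = 7: row 7 has {1,2,3,4,5,6,8,9}; col 8 has {1,4,9}; box has {1,3,4,6,8,9} → only 7 remains.
J2 = 2: row 2 has {4,5,7}; col 9 has {3,6,7,8,9}; box has {1,3,4,5,7,8,9} → only 2 remains.
C3 = 4: row 3 has {1,2,3,6,8}; col 3 has {1,5,7,9}; box has {2,7} → only 4 remains.
H4 = 8: row 4 has {1,2,3,4,5,6,7,9}; col 8 has {1,4,7,9}; box has {2,6,7,9} → only 8 remains.
H6 = 5: row 6 has {2,3,7,9}; col 8 has {1,4,7,8,9}; box has {2,6,7,8,9} → only 5 remains.
H9 = 2: row 9 has {1,3,4,6,7,8,9}; col 8 has {1,4,5,7,8,9}; box has {1,3,4,6,7,8,9} → only 2 remains.
J9 = 5: row 9 has {1,2,3,4,6,7,8,9}; col 9 has {2,3,6,7,8,9}; box has {1,2,3,4,6,7,8,9} → only 5 remains.
H2 = 6: row 2 has {2,4,5,7}; col 8 has {1,2,4,5,7,8,9}; box has {1,2,3,4,5,7,8,9} → only 6 remains.
B3 = 9: row 3 has {1,2,3,4,6,8}; col 2 has {1,2,3,5,6,7}; box has {2,4,7} → only 9 remains.
D3 = 7: row 3 has {1,2,3,4,6,8,9}; col 4 has {2,3,4,6,8}; box has {2,4,5,6,8} → only 7 remains.
B5 = 4: row 5 has {7,8}; col 2 has {1,2,3,5,6,7,9}; box has {1,3,5,7} → only 4 remains.
H5 = 3: row 5 has {4,7,8}; col 8 has {1,2,4,5,6,7,8,9}; box has {2,5,6,7,8,9} → only 3 remains.
J5 = 1: row 5 has {3,4,7,8}; col 9 has {2,3,5,6,7,8,9}; box has {2,3,5,6,7,8,9} → only 1 remains.
B6 = 8: row 6 has {2,3,5,7,9}; col 2 has {1,2,3,4,5,6,7,9}; box has {1,3,4,5,7} → only 8 remains.
C6 = 6: row 6 has {2,3,5,7,8,9}; col 3 has {1,4,5,7,9}; box has {1,3,4,5,7,8} → only 6 remains.
D6 = 1: row 6 has {2,3,5,6,7,8,9}; col 4 has {2,3,4,6,7,8}; box has {2,3,4,7,8,9} → only 1 remains.
J6 = 4: row 6 has {1,2,3,5,6,7,8,9}; col 9 has {1,2,3,5,6,7,8,9}; box has {1,2,3,5,6,7,8,9} → only 4 remains.
C1 = 3: row 1 has {2,4,5,7,8,9}; col 3 has {1,4,5,6,7,9}; box has {2,4,7,9} → only 3 remains.
E1 = 1: row 1 has {2,3,4,5,7,8,9}; col 5 has {2,4,5,7,8,9}; box has {2,4,5,6,7,8} → only 1 remains.
A2 = 1: row 2 has {2,4,5,6,7}; col 1 has {2,3,4,7,8}; box has {2,3,4,7,9} → only 1 remains.
C2 = 8: row 2 has {1,2,4,5,6,7}; col 3 has {1,3,4,5,6,7,9}; box has {1,2,3,4,7,9} → only 8 remains.
D2 = 9: row 2 has {1,2,4,5,6,7,8}; col 4 has {1,2,3,4,6,7,8}; box has {1,2,4,5,6,7,8} → only 9 remains.
E2 = 3: row 2 has {1,2,4,5,6,7,8,9}; col 5 has {1,2,4,5,7,8,9}; box has {1,2,4,5,6,7,8,9} → only 3 remains.
A3 = 5: row 3 has {1,2,3,4,6,7,8,9}; col 1 has {1,2,3,4,7,8}; box has {1,2,3,4,7,8,9} → only 5 remains.
A5 = 9: row 5 has {1,3,4,7,8}; col 1 has {1,2,3,4,5,7,8}; box has {1,3,4,5,6,7,8} → only 9 remains.
C5 = 2: row 5 has {1,3,4,7,8,9}; col 3 has {1,3,4,5,6,7,8,9}; box has {1,3,4,5,6,7,8,9} → only 2 remains.
D5 = 5: row 5 has {1,2,3,4,7,8,9}; col 4 has {1,2,3,4,6,7,8,9}; box has {1,2,3,4,7,8,9} → only 5 remains.
E5 = 6: row 5 has {1,2,3,4,5,7,8,9}; col 5 has {1,2,3,4,5,7,8,9}; box has {1,2,3,4,5,7,8,9} → only 6 remains.
A1 = 6: row 1 has {1,2,3,4,5,7,8,9}; col 1 has {1,2,3,4,5,7,8,9}; box has {1,2,3,4,5,7,8,9} → only 6 remains.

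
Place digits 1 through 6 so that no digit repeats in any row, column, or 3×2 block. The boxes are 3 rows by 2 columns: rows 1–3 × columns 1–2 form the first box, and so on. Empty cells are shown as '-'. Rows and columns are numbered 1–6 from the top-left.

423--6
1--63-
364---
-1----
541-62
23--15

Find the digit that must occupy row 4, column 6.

row 1, column 5 = 5 (sole candidate).
row 2, column 2 = 5 (sole candidate).
row 2, column 3 = 2 (sole candidate).
row 2, column 6 = 4 (sole candidate).
row 3, column 5 = 2 (sole candidate).
row 3, column 6 = 1 (sole candidate).
row 4, column 1 = 6 (sole candidate).
row 4, column 3 = 5 (sole candidate).
row 4, column 5 = 4 (sole candidate).
row 4, column 6 = 3: row 4 has {1,4,5,6}; col 6 has {1,2,4,5,6}; box has {1,2,4,5,6} → only 3 remains.

3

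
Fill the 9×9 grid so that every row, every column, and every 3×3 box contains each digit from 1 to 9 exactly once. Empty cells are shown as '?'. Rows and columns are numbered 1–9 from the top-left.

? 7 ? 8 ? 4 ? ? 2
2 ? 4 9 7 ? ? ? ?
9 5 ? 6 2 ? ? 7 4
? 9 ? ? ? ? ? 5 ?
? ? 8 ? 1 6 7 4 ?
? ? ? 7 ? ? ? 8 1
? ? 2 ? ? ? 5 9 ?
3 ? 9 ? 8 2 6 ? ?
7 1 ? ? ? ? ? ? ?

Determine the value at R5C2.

3

R5C1 = 5 (sole candidate).
R8C2 = 4 (sole candidate).
R8C8 = 1 (sole candidate).
R8C9 = 7 (sole candidate).
R8C4 = 5 (sole candidate).
R1C5 = 5 (hidden single in row 1).
R1C7 = 9 (hidden single in row 1).
R2C9 = 5 (hidden single in row 2).
R3C7 = 8 (hidden single in row 3).
R2C2 = 8 (hidden single in row 2).
R7C2 = 6 (sole candidate).
R9C3 = 5 (sole candidate).
R7C1 = 8 (sole candidate).
R7C9 = 3 (sole candidate).
R9C8 = 2 (sole candidate).
R9C9 = 8 (sole candidate).
R4C9 = 6 (sole candidate).
R5C9 = 9 (sole candidate).
R7C5 = 4 (sole candidate).
R9C4 = 3 (sole candidate).
R9C6 = 9 (sole candidate).
R9C7 = 4 (sole candidate).
R4C5 = 3 (sole candidate).
R4C6 = 8 (sole candidate).
R4C7 = 2 (sole candidate).
R5C4 = 2 (sole candidate).
R6C5 = 9 (sole candidate).
R6C6 = 5 (sole candidate).
R6C7 = 3 (sole candidate).
R7C4 = 1 (sole candidate).
R7C6 = 7 (sole candidate).
R9C5 = 6 (sole candidate).
R2C7 = 1 (sole candidate).
R4C4 = 4 (sole candidate).
R5C2 = 3: row 5 has {1,2,4,5,6,7,8,9}; col 2 has {1,4,5,6,7,8,9}; box has {5,8,9} → only 3 remains.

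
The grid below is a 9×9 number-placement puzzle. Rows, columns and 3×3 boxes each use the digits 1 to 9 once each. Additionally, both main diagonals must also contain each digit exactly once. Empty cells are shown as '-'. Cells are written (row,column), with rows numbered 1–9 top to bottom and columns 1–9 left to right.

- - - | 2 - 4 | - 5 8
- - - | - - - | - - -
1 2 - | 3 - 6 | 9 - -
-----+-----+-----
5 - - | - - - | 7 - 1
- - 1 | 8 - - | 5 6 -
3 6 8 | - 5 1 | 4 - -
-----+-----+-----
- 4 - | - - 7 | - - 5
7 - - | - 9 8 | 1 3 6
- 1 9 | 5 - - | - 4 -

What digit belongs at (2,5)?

(3,8) = 7: row 3 has {1,2,3,6,9}; col 8 has {3,4,5,6}; box has {5,8,9} → only 7 remains.
(3,9) = 4: row 3 has {1,2,3,6,7,9}; col 9 has {1,5,6,8}; box has {5,7,8,9} → only 4 remains.
(4,2) = 9: row 4 has {1,5,7}; col 2 has {1,2,4,6}; box has {1,3,5,6,8} → only 9 remains.
(5,2) = 7: row 5 has {1,5,6,8}; col 2 has {1,2,4,6,9}; box has {1,3,5,6,8,9} → only 7 remains.
(6,4) = 7: row 6 has {1,3,4,5,6,8}; col 4 has {2,3,5,8}; box has {1,5,8}; anti-diagonal has {8,9} → only 7 remains.
(8,2) = 5: row 8 has {1,3,6,7,8,9}; col 2 has {1,2,4,6,7,9}; box has {1,4,7,9}; anti-diagonal has {7,8,9} → only 5 remains.
(8,3) = 2: row 8 has {1,3,5,6,7,8,9}; col 3 has {1,8,9}; box has {1,4,5,7,9} → only 2 remains.
(8,4) = 4: row 8 has {1,2,3,5,6,7,8,9}; col 4 has {2,3,5,7,8}; box has {5,7,8,9} → only 4 remains.
(9,1) = 6: row 9 has {1,4,5,9}; col 1 has {1,3,5,7}; box has {1,2,4,5,7,9}; anti-diagonal has {5,7,8,9} → only 6 remains.
(1,1) = 9: row 1 has {2,4,5,8}; col 1 has {1,3,5,6,7}; box has {1,2}; main diagonal has {1,3} → only 9 remains.
(1,2) = 3: row 1 has {2,4,5,8,9}; col 2 has {1,2,4,5,6,7,9}; box has {1,2,9} → only 3 remains.
(1,7) = 6: row 1 has {2,3,4,5,8,9}; col 7 has {1,4,5,7,9}; box has {4,5,7,8,9} → only 6 remains.
(2,2) = 8: row 2 has {}; col 2 has {1,2,3,4,5,6,7,9}; box has {1,2,3,9}; main diagonal has {1,3,9} → only 8 remains.
(3,3) = 5: row 3 has {1,2,3,4,6,7,9}; col 3 has {1,2,8,9}; box has {1,2,3,8,9}; main diagonal has {1,3,8,9} → only 5 remains.
(3,5) = 8: row 3 has {1,2,3,4,5,6,7,9}; col 5 has {5,9}; box has {2,3,4,6} → only 8 remains.
(4,3) = 4: row 4 has {1,5,7,9}; col 3 has {1,2,5,8,9}; box has {1,3,5,6,7,8,9} → only 4 remains.
(4,4) = 6: row 4 has {1,4,5,7,9}; col 4 has {2,3,4,5,7,8}; box has {1,5,7,8}; main diagonal has {1,3,5,8,9} → only 6 remains.
(5,1) = 2: row 5 has {1,5,6,7,8}; col 1 has {1,3,5,6,7,9}; box has {1,3,4,5,6,7,8,9} → only 2 remains.
(5,5) = 4: row 5 has {1,2,5,6,7,8}; col 5 has {5,8,9}; box has {1,5,6,7,8}; main diagonal has {1,3,5,6,8,9}; anti-diagonal has {5,6,7,8,9} → only 4 remains.
(7,1) = 8: row 7 has {4,5,7}; col 1 has {1,2,3,5,6,7,9}; box has {1,2,4,5,6,7,9} → only 8 remains.
(7,3) = 3: row 7 has {4,5,7,8}; col 3 has {1,2,4,5,8,9}; box has {1,2,4,5,6,7,8,9}; anti-diagonal has {4,5,6,7,8,9} → only 3 remains.
(7,4) = 1: row 7 has {3,4,5,7,8}; col 4 has {2,3,4,5,6,7,8}; box has {4,5,7,8,9} → only 1 remains.
(7,7) = 2: row 7 has {1,3,4,5,7,8}; col 7 has {1,4,5,6,7,9}; box has {1,3,4,5,6}; main diagonal has {1,3,4,5,6,8,9} → only 2 remains.
(7,8) = 9: row 7 has {1,2,3,4,5,7,8}; col 8 has {3,4,5,6,7}; box has {1,2,3,4,5,6} → only 9 remains.
(9,7) = 8: row 9 has {1,4,5,6,9}; col 7 has {1,2,4,5,6,7,9}; box has {1,2,3,4,5,6,9} → only 8 remains.
(9,9) = 7: row 9 has {1,4,5,6,8,9}; col 9 has {1,4,5,6,8}; box has {1,2,3,4,5,6,8,9}; main diagonal has {1,2,3,4,5,6,8,9} → only 7 remains.
(1,3) = 7: row 1 has {2,3,4,5,6,8,9}; col 3 has {1,2,3,4,5,8,9}; box has {1,2,3,5,8,9} → only 7 remains.
(1,5) = 1: row 1 has {2,3,4,5,6,7,8,9}; col 5 has {4,5,8,9}; box has {2,3,4,6,8} → only 1 remains.
(2,1) = 4: row 2 has {8}; col 1 has {1,2,3,5,6,7,8,9}; box has {1,2,3,5,7,8,9} → only 4 remains.
(2,3) = 6: row 2 has {4,8}; col 3 has {1,2,3,4,5,7,8,9}; box has {1,2,3,4,5,7,8,9} → only 6 remains.
(2,4) = 9: row 2 has {4,6,8}; col 4 has {1,2,3,4,5,6,7,8}; box has {1,2,3,4,6,8} → only 9 remains.
(2,5) = 7: row 2 has {4,6,8,9}; col 5 has {1,4,5,8,9}; box has {1,2,3,4,6,8,9} → only 7 remains.

7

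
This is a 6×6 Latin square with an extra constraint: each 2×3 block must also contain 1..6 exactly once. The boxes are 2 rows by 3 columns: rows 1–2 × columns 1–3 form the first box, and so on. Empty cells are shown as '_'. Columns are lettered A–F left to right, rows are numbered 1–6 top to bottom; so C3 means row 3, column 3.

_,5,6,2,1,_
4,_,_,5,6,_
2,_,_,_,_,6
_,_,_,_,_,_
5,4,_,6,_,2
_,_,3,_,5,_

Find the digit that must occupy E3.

A1 = 3: row 1 has {1,2,5,6}; col 1 has {2,4,5}; box has {4,5,6} → only 3 remains.
F1 = 4: row 1 has {1,2,3,5,6}; col 6 has {2,6}; box has {1,2,5,6} → only 4 remains.
F2 = 3: row 2 has {4,5,6}; col 6 has {2,4,6}; box has {1,2,4,5,6} → only 3 remains.
C5 = 1: row 5 has {2,4,5,6}; col 3 has {3,6}; box has {3,4,5} → only 1 remains.
E5 = 3: row 5 has {1,2,4,5,6}; col 5 has {1,5,6}; box has {2,5,6} → only 3 remains.
A6 = 6: row 6 has {3,5}; col 1 has {2,3,4,5}; box has {1,3,4,5} → only 6 remains.
B6 = 2: row 6 has {3,5,6}; col 2 has {4,5}; box has {1,3,4,5,6} → only 2 remains.
F6 = 1: row 6 has {2,3,5,6}; col 6 has {2,3,4,6}; box has {2,3,5,6} → only 1 remains.
B2 = 1: row 2 has {3,4,5,6}; col 2 has {2,4,5}; box has {3,4,5,6} → only 1 remains.
C2 = 2: row 2 has {1,3,4,5,6}; col 3 has {1,3,6}; box has {1,3,4,5,6} → only 2 remains.
B3 = 3: row 3 has {2,6}; col 2 has {1,2,4,5}; box has {2} → only 3 remains.
E3 = 4: row 3 has {2,3,6}; col 5 has {1,3,5,6}; box has {6} → only 4 remains.

4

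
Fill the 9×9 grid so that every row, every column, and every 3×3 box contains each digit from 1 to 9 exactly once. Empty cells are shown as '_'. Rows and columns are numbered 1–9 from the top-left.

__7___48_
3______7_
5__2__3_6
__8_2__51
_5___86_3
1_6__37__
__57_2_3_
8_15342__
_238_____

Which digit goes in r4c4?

4

r4c7 = 9 (sole candidate).
r1c4 = 3 (hidden single in row 1).
r4c2 = 3 (hidden single in row 4).
r6c5 = 5 (hidden single in row 6).
r6c9 = 8 (hidden single in row 6).
r6c8 = 2 (hidden single in row 6).
r5c8 = 4 (sole candidate).
r7c7 = 8 (hidden single in row 7).
r7c5 = 1 (hidden single in row 7).
r5c4 = 1 (hidden single in row 5).
r8c2 = 7 (hidden single in column 2).
r8c9 = 9 (sole candidate).
r7c9 = 4 (sole candidate).
r8c8 = 6 (sole candidate).
r9c8 = 1 (sole candidate).
r3c8 = 9 (sole candidate).
r9c7 = 5 (sole candidate).
r9c9 = 7 (sole candidate).
r2c7 = 1 (sole candidate).
r3c3 = 4 (sole candidate).
r9c1 = 4 (hidden single in row 9).
r4c1 = 7 (sole candidate).
r4c6 = 6 (sole candidate).
r9c6 = 9 (sole candidate).
r2c6 = 5 (sole candidate).
r2c9 = 2 (sole candidate).
r4c4 = 4: row 4 has {1,2,3,5,6,7,8,9}; col 4 has {1,2,3,5,7,8}; box has {1,2,3,5,6,8} → only 4 remains.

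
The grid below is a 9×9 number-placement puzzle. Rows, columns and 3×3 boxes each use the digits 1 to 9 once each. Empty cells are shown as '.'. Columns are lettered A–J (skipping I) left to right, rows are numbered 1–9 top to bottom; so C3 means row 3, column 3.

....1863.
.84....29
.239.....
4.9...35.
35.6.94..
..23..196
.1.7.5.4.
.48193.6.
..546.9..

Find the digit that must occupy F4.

C1 = 7: row 1 has {1,3,6,8}; col 3 has {2,3,4,5,8,9}; box has {2,3,4,8} → only 7 remains.
D2 = 5: row 2 has {2,4,8,9}; col 4 has {1,3,4,6,7,9}; box has {1,8,9} → only 5 remains.
G2 = 7: row 2 has {2,4,5,8,9}; col 7 has {1,3,4,6,9}; box has {2,3,6,9} → only 7 remains.
C5 = 1: row 5 has {3,4,5,6,9}; col 3 has {2,3,4,5,7,8,9}; box has {2,3,4,5,9} → only 1 remains.
B6 = 7: row 6 has {1,2,3,6,9}; col 2 has {1,2,4,5,8}; box has {1,2,3,4,5,9} → only 7 remains.
F6 = 4: row 6 has {1,2,3,6,7,9}; col 6 has {3,5,8,9}; box has {3,6,9} → only 4 remains.
C7 = 6: row 7 has {1,4,5,7}; col 3 has {1,2,3,4,5,7,8,9}; box has {1,4,5,8} → only 6 remains.
B9 = 3: row 9 has {4,5,6,9}; col 2 has {1,2,4,5,7,8}; box has {1,4,5,6,8} → only 3 remains.
F9 = 2: row 9 has {3,4,5,6,9}; col 6 has {3,4,5,8,9}; box has {1,3,4,5,6,7,9} → only 2 remains.
B1 = 9: row 1 has {1,3,6,7,8}; col 2 has {1,2,3,4,5,7,8}; box has {2,3,4,7,8} → only 9 remains.
D1 = 2: row 1 has {1,3,6,7,8,9}; col 4 has {1,3,4,5,6,7,9}; box has {1,5,8,9} → only 2 remains.
E2 = 3: row 2 has {2,4,5,7,8,9}; col 5 has {1,6,9}; box has {1,2,5,8,9} → only 3 remains.
F2 = 6: row 2 has {2,3,4,5,7,8,9}; col 6 has {2,3,4,5,8,9}; box has {1,2,3,5,8,9} → only 6 remains.
F3 = 7: row 3 has {2,3,9}; col 6 has {2,3,4,5,6,8,9}; box has {1,2,3,5,6,8,9} → only 7 remains.
B4 = 6: row 4 has {3,4,5,9}; col 2 has {1,2,3,4,5,7,8,9}; box has {1,2,3,4,5,7,9} → only 6 remains.
D4 = 8: row 4 has {3,4,5,6,9}; col 4 has {1,2,3,4,5,6,7,9}; box has {3,4,6,9} → only 8 remains.
F4 = 1: row 4 has {3,4,5,6,8,9}; col 6 has {2,3,4,5,6,7,8,9}; box has {3,4,6,8,9} → only 1 remains.

1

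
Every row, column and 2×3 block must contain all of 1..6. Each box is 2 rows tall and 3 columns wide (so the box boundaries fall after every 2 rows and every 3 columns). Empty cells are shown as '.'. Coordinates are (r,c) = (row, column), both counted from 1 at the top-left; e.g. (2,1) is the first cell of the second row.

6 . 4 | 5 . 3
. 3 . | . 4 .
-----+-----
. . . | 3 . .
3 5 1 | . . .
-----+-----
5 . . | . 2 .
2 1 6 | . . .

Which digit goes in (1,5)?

(1,2) = 2: row 1 has {3,4,5,6}; col 2 has {1,3,5}; box has {3,4,6} → only 2 remains.
(1,5) = 1: row 1 has {2,3,4,5,6}; col 5 has {2,4}; box has {3,4,5} → only 1 remains.

1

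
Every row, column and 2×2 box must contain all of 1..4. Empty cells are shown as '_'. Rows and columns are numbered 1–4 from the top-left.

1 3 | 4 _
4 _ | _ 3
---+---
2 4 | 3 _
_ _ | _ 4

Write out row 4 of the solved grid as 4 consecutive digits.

3124

r1c4 = 2: row 1 has {1,3,4}; col 4 has {3,4}; box has {3,4} → only 2 remains.
r2c2 = 2: row 2 has {3,4}; col 2 has {3,4}; box has {1,3,4} → only 2 remains.
r2c3 = 1: row 2 has {2,3,4}; col 3 has {3,4}; box has {2,3,4} → only 1 remains.
r3c4 = 1: row 3 has {2,3,4}; col 4 has {2,3,4}; box has {3,4} → only 1 remains.
r4c1 = 3: row 4 has {4}; col 1 has {1,2,4}; box has {2,4} → only 3 remains.
r4c2 = 1: row 4 has {3,4}; col 2 has {2,3,4}; box has {2,3,4} → only 1 remains.
r4c3 = 2: row 4 has {1,3,4}; col 3 has {1,3,4}; box has {1,3,4} → only 2 remains.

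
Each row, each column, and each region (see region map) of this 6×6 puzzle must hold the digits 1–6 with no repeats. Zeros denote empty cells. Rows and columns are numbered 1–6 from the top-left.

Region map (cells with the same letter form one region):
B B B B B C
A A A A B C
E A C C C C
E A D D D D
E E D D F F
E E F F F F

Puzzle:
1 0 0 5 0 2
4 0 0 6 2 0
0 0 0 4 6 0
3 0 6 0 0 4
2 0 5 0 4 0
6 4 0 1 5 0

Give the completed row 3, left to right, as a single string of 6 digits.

523461

r1c5 = 3: row 1 has {1,2,5}; col 5 has {2,4,5,6}; region has {1,2,5} → only 3 remains.
r3c1 = 5: row 3 has {4,6}; col 1 has {1,2,3,4,6}; region has {2,3,4,6} → only 5 remains.
r4c4 = 2: row 4 has {3,4,6}; col 4 has {1,4,5,6}; region has {4,5,6} → only 2 remains.
r4c5 = 1: row 4 has {2,3,4,6}; col 5 has {2,3,4,5,6}; region has {2,4,5,6} → only 1 remains.
r5c2 = 1: row 5 has {2,4,5}; col 2 has {4}; region has {2,3,4,5,6} → only 1 remains.
r5c4 = 3: row 5 has {1,2,4,5}; col 4 has {1,2,4,5,6}; region has {1,2,4,5,6} → only 3 remains.
r5c6 = 6: row 5 has {1,2,3,4,5}; col 6 has {2,4}; region has {1,4,5} → only 6 remains.
r6c6 = 3: row 6 has {1,4,5,6}; col 6 has {2,4,6}; region has {1,4,5,6} → only 3 remains.
r1c2 = 6: row 1 has {1,2,3,5}; col 2 has {1,4}; region has {1,2,3,5} → only 6 remains.
r1c3 = 4: row 1 has {1,2,3,5,6}; col 3 has {5,6}; region has {1,2,3,5,6} → only 4 remains.
r3c6 = 1: row 3 has {4,5,6}; col 6 has {2,3,4,6}; region has {2,4,6} → only 1 remains.
r4c2 = 5: row 4 has {1,2,3,4,6}; col 2 has {1,4,6}; region has {4,6} → only 5 remains.
r6c3 = 2: row 6 has {1,3,4,5,6}; col 3 has {4,5,6}; region has {1,3,4,5,6} → only 2 remains.
r2c2 = 3: row 2 has {2,4,6}; col 2 has {1,4,5,6}; region has {4,5,6} → only 3 remains.
r2c3 = 1: row 2 has {2,3,4,6}; col 3 has {2,4,5,6}; region has {3,4,5,6} → only 1 remains.
r2c6 = 5: row 2 has {1,2,3,4,6}; col 6 has {1,2,3,4,6}; region has {1,2,4,6} → only 5 remains.
r3c2 = 2: row 3 has {1,4,5,6}; col 2 has {1,3,4,5,6}; region has {1,3,4,5,6} → only 2 remains.
r3c3 = 3: row 3 has {1,2,4,5,6}; col 3 has {1,2,4,5,6}; region has {1,2,4,5,6} → only 3 remains.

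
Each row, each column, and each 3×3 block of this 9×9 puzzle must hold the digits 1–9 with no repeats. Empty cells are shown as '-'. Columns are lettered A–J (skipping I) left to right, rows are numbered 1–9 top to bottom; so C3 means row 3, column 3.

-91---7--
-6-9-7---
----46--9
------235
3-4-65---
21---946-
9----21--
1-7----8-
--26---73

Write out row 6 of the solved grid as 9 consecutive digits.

J1 = 6: in row 1, 6 can only go here (every other open cell in that row sees a 6).
J7 = 4: row 7 has {1,2,9}; col 9 has {3,5,6,9}; box has {1,3,7,8} → only 4 remains.
J8 = 2: row 8 has {1,7,8}; col 9 has {3,4,5,6,9}; box has {1,3,4,7,8} → only 2 remains.
H7 = 5: row 7 has {1,2,4,9}; col 8 has {3,6,7,8}; box has {1,2,3,4,7,8} → only 5 remains.
G9 = 9: row 9 has {2,3,6,7}; col 7 has {1,2,4,7}; box has {1,2,3,4,5,7,8} → only 9 remains.
G5 = 8: row 5 has {3,4,5,6}; col 7 has {1,2,4,7,9}; box has {2,3,4,5,6} → only 8 remains.
J6 = 7: row 6 has {1,2,4,6,9}; col 9 has {2,3,4,5,6,9}; box has {2,3,4,5,6,8} → only 7 remains.
G8 = 6: row 8 has {1,2,7,8}; col 7 has {1,2,4,7,8,9}; box has {1,2,3,4,5,7,8,9} → only 6 remains.
B5 = 7: row 5 has {3,4,5,6,8}; col 2 has {1,6,9}; box has {1,2,3,4} → only 7 remains.
J5 = 1: row 5 has {3,4,5,6,7,8}; col 9 has {2,3,4,5,6,7,9}; box has {2,3,4,5,6,7,8} → only 1 remains.
J2 = 8: row 2 has {6,7,9}; col 9 has {1,2,3,4,5,6,7,9}; box has {6,7,9} → only 8 remains.
B4 = 8: row 4 has {2,3,5}; col 2 has {1,6,7,9}; box has {1,2,3,4,7} → only 8 remains.
D5 = 2: row 5 has {1,3,4,5,6,7,8}; col 4 has {6,9}; box has {5,6,9} → only 2 remains.
H5 = 9: row 5 has {1,2,3,4,5,6,7,8}; col 8 has {3,5,6,7,8}; box has {1,2,3,4,5,6,7,8} → only 9 remains.
C6 = 5: row 6 has {1,2,4,6,7,9}; col 3 has {1,2,4,7}; box has {1,2,3,4,7,8} → only 5 remains.
B7 = 3: row 7 has {1,2,4,5,9}; col 2 has {1,6,7,8,9}; box has {1,2,7,9} → only 3 remains.
C2 = 3: row 2 has {6,7,8,9}; col 3 has {1,2,4,5,7}; box has {1,6,9} → only 3 remains.
G2 = 5: row 2 has {3,6,7,8,9}; col 7 has {1,2,4,6,7,8,9}; box has {6,7,8,9} → only 5 remains.
C3 = 8: row 3 has {4,6,9}; col 3 has {1,2,3,4,5,7}; box has {1,3,6,9} → only 8 remains.
G3 = 3: row 3 has {4,6,8,9}; col 7 has {1,2,4,5,6,7,8,9}; box has {5,6,7,8,9} → only 3 remains.
A4 = 6: row 4 has {2,3,5,8}; col 1 has {1,2,3,9}; box has {1,2,3,4,5,7,8} → only 6 remains.
C4 = 9: row 4 has {2,3,5,6,8}; col 3 has {1,2,3,4,5,7,8}; box has {1,2,3,4,5,6,7,8} → only 9 remains.
C7 = 6: row 7 has {1,2,3,4,5,9}; col 3 has {1,2,3,4,5,7,8,9}; box has {1,2,3,7,9} → only 6 remains.
A2 = 4: row 2 has {3,5,6,7,8,9}; col 1 has {1,2,3,6,9}; box has {1,3,6,8,9} → only 4 remains.
A1 = 5: row 1 has {1,6,7,9}; col 1 has {1,2,3,4,6,9}; box has {1,3,4,6,8,9} → only 5 remains.
A3 = 7: row 3 has {3,4,6,8,9}; col 1 has {1,2,3,4,5,6,9}; box has {1,3,4,5,6,8,9} → only 7 remains.
B3 = 2: row 3 has {3,4,6,7,8,9}; col 2 has {1,3,6,7,8,9}; box has {1,3,4,5,6,7,8,9} → only 2 remains.
H3 = 1: row 3 has {2,3,4,6,7,8,9}; col 8 has {3,5,6,7,8,9}; box has {3,5,6,7,8,9} → only 1 remains.
A9 = 8: row 9 has {2,3,6,7,9}; col 1 has {1,2,3,4,5,6,7,9}; box has {1,2,3,6,7,9} → only 8 remains.
H2 = 2: row 2 has {3,4,5,6,7,8,9}; col 8 has {1,3,5,6,7,8,9}; box has {1,3,5,6,7,8,9} → only 2 remains.
D3 = 5: row 3 has {1,2,3,4,6,7,8,9}; col 4 has {2,6,9}; box has {4,6,7,9} → only 5 remains.
H1 = 4: row 1 has {1,5,6,7,9}; col 8 has {1,2,3,5,6,7,8,9}; box has {1,2,3,5,6,7,8,9} → only 4 remains.
E2 = 1: row 2 has {2,3,4,5,6,7,8,9}; col 5 has {4,6}; box has {4,5,6,7,9} → only 1 remains.
E4 = 7: row 4 has {2,3,5,6,8,9}; col 5 has {1,4,6}; box has {2,5,6,9} → only 7 remains.
E7 = 8: row 7 has {1,2,3,4,5,6,9}; col 5 has {1,4,6,7}; box has {2,6} → only 8 remains.
E9 = 5: row 9 has {2,3,6,7,8,9}; col 5 has {1,4,6,7,8}; box has {2,6,8} → only 5 remains.
E6 = 3: row 6 has {1,2,4,5,6,7,9}; col 5 has {1,4,5,6,7,8}; box has {2,5,6,7,9} → only 3 remains.
D7 = 7: row 7 has {1,2,3,4,5,6,8,9}; col 4 has {2,5,6,9}; box has {2,5,6,8} → only 7 remains.
E8 = 9: row 8 has {1,2,6,7,8}; col 5 has {1,3,4,5,6,7,8}; box has {2,5,6,7,8} → only 9 remains.
B9 = 4: row 9 has {2,3,5,6,7,8,9}; col 2 has {1,2,3,6,7,8,9}; box has {1,2,3,6,7,8,9} → only 4 remains.
F9 = 1: row 9 has {2,3,4,5,6,7,8,9}; col 6 has {2,5,6,7,9}; box has {2,5,6,7,8,9} → only 1 remains.
E1 = 2: row 1 has {1,4,5,6,7,9}; col 5 has {1,3,4,5,6,7,8,9}; box has {1,4,5,6,7,9} → only 2 remains.
F4 = 4: row 4 has {2,3,5,6,7,8,9}; col 6 has {1,2,5,6,7,9}; box has {2,3,5,6,7,9} → only 4 remains.
D6 = 8: row 6 has {1,2,3,4,5,6,7,9}; col 4 has {2,5,6,7,9}; box has {2,3,4,5,6,7,9} → only 8 remains.

215839467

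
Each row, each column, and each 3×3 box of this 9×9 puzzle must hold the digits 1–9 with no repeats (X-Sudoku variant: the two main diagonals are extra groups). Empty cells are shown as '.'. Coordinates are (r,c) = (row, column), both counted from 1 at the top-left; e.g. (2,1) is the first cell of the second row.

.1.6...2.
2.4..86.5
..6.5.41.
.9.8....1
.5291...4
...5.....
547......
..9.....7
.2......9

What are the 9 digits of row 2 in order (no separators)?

(4,3) = 3 (sole candidate).
(1,3) = 5 (hidden single in row 1).
(2,4) = 1: in row 2, 1 can only go here (every other open cell in that row sees a 1).
(7,6) = 1 (hidden single in row 7).
(7,5) = 9 (hidden single in row 7).
(2,8) = 9: in row 2, 9 can only go here (every other open cell in that row sees a 9).
(1,6) = 9 (hidden single in row 1).
(1,5) = 4 (hidden single in row 1).
(3,1) = 9 (hidden single in row 3).
(4,1) = 4 (hidden single in row 4).
(6,6) = 4 (hidden single in row 6).
(6,7) = 9 (hidden single in row 6).
(8,4) = 4 (hidden single in row 8).
(9,8) = 4 (hidden single in row 9).
(3,2) = 8 (hidden single in box 1).
(3,9) = 3 (sole candidate).
(1,9) = 8 (sole candidate).
(1,7) = 7 (sole candidate).
(1,1) = 3 (sole candidate).
(2,2) = 7: row 2 has {1,2,4,5,6,8,9}; col 2 has {1,2,4,5,8,9}; box has {1,2,3,4,5,6,8,9}; main diagonal has {1,3,4,6,8,9} → only 7 remains.
(2,5) = 3: row 2 has {1,2,4,5,6,7,8,9}; col 5 has {1,4,5,9}; box has {1,4,5,6,8,9} → only 3 remains.

274138695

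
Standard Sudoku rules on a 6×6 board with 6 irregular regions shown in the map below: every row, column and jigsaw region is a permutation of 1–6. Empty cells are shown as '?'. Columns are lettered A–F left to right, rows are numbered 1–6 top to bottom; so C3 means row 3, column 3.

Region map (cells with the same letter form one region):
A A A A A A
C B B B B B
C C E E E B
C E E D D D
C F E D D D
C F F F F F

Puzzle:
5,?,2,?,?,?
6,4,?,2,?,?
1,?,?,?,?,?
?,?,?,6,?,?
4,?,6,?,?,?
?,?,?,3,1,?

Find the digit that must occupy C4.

5

A6 = 2: row 6 has {1,3}; col 1 has {1,4,5,6}; region has {1,4,6} → only 2 remains.
A4 = 3: row 4 has {6}; col 1 has {1,2,4,5,6}; region has {1,2,4,6} → only 3 remains.
B3 = 5: row 3 has {1}; col 2 has {4}; region has {1,2,3,4,6} → only 5 remains.
D3 = 4: row 3 has {1,5}; col 4 has {2,3,6}; region has {6} → only 4 remains.
B5 = 2: row 5 has {4,6}; col 2 has {4,5}; region has {1,3} → only 2 remains.
B6 = 6: row 6 has {1,2,3}; col 2 has {2,4,5}; region has {1,2,3} → only 6 remains.
D1 = 1: row 1 has {2,5}; col 4 has {2,3,4,6}; region has {2,5} → only 1 remains.
C3 = 3: row 3 has {1,4,5}; col 3 has {2,6}; region has {4,6} → only 3 remains.
E3 = 2: row 3 has {1,3,4,5}; col 5 has {1}; region has {3,4,6} → only 2 remains.
F3 = 6: row 3 has {1,2,3,4,5}; col 6 has {}; region has {2,4} → only 6 remains.
B4 = 1: row 4 has {3,6}; col 2 has {2,4,5,6}; region has {2,3,4,6} → only 1 remains.
C4 = 5: row 4 has {1,3,6}; col 3 has {2,3,6}; region has {1,2,3,4,6} → only 5 remains.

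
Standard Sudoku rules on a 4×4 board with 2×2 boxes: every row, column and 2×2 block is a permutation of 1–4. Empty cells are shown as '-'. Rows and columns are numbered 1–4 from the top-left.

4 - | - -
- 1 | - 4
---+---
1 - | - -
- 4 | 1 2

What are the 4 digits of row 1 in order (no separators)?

row 3, column 4 = 3: row 3 has {1}; col 4 has {2,4}; box has {1,2} → only 3 remains.
row 4, column 1 = 3: row 4 has {1,2,4}; col 1 has {1,4}; box has {1,4} → only 3 remains.
row 1, column 4 = 1: row 1 has {4}; col 4 has {2,3,4}; box has {4} → only 1 remains.
row 2, column 1 = 2: row 2 has {1,4}; col 1 has {1,3,4}; box has {1,4} → only 2 remains.
row 2, column 3 = 3: row 2 has {1,2,4}; col 3 has {1}; box has {1,4} → only 3 remains.
row 3, column 2 = 2: row 3 has {1,3}; col 2 has {1,4}; box has {1,3,4} → only 2 remains.
row 3, column 3 = 4: row 3 has {1,2,3}; col 3 has {1,3}; box has {1,2,3} → only 4 remains.
row 1, column 2 = 3: row 1 has {1,4}; col 2 has {1,2,4}; box has {1,2,4} → only 3 remains.
row 1, column 3 = 2: row 1 has {1,3,4}; col 3 has {1,3,4}; box has {1,3,4} → only 2 remains.

4321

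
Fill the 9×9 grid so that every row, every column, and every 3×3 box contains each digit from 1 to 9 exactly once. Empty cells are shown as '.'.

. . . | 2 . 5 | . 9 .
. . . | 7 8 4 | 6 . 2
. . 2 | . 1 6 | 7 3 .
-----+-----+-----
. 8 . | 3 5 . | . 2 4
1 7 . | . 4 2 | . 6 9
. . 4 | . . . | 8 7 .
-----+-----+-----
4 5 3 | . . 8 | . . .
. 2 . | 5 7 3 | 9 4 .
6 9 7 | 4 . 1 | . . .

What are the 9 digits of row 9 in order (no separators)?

697421583

r1c5 = 3: row 1 has {2,5,9}; col 5 has {1,4,5,7,8}; box has {1,2,4,5,6,7,8} → only 3 remains.
r3c2 = 4: row 3 has {1,2,3,6,7}; col 2 has {2,5,7,8,9}; box has {2} → only 4 remains.
r3c4 = 9: row 3 has {1,2,3,4,6,7}; col 4 has {2,3,4,5,7}; box has {1,2,3,4,5,6,7,8} → only 9 remains.
r4c1 = 9: row 4 has {2,3,4,5,8}; col 1 has {1,4,6}; box has {1,4,7,8} → only 9 remains.
r4c3 = 6: row 4 has {2,3,4,5,8,9}; col 3 has {2,3,4,7}; box has {1,4,7,8,9} → only 6 remains.
r4c6 = 7: row 4 has {2,3,4,5,6,8,9}; col 6 has {1,2,3,4,5,6,8}; box has {2,3,4,5} → only 7 remains.
r4c7 = 1: row 4 has {2,3,4,5,6,7,8,9}; col 7 has {6,7,8,9}; box has {2,4,6,7,8,9} → only 1 remains.
r5c3 = 5: row 5 has {1,2,4,6,7,9}; col 3 has {2,3,4,6,7}; box has {1,4,6,7,8,9} → only 5 remains.
r5c4 = 8: row 5 has {1,2,4,5,6,7,9}; col 4 has {2,3,4,5,7,9}; box has {2,3,4,5,7} → only 8 remains.
r5c7 = 3: row 5 has {1,2,4,5,6,7,8,9}; col 7 has {1,6,7,8,9}; box has {1,2,4,6,7,8,9} → only 3 remains.
r6c2 = 3: row 6 has {4,7,8}; col 2 has {2,4,5,7,8,9}; box has {1,4,5,6,7,8,9} → only 3 remains.
r6c6 = 9: row 6 has {3,4,7,8}; col 6 has {1,2,3,4,5,6,7,8}; box has {2,3,4,5,7,8} → only 9 remains.
r6c9 = 5: row 6 has {3,4,7,8,9}; col 9 has {2,4,9}; box has {1,2,3,4,6,7,8,9} → only 5 remains.
r7c4 = 6: row 7 has {3,4,5,8}; col 4 has {2,3,4,5,7,8,9}; box has {1,3,4,5,7,8} → only 6 remains.
r7c7 = 2: row 7 has {3,4,5,6,8}; col 7 has {1,3,6,7,8,9}; box has {4,9} → only 2 remains.
r7c8 = 1: row 7 has {2,3,4,5,6,8}; col 8 has {2,3,4,6,7,9}; box has {2,4,9} → only 1 remains.
r7c9 = 7: row 7 has {1,2,3,4,5,6,8}; col 9 has {2,4,5,9}; box has {1,2,4,9} → only 7 remains.
r8c1 = 8: row 8 has {2,3,4,5,7,9}; col 1 has {1,4,6,9}; box has {2,3,4,5,6,7,9} → only 8 remains.
r8c3 = 1: row 8 has {2,3,4,5,7,8,9}; col 3 has {2,3,4,5,6,7}; box has {2,3,4,5,6,7,8,9} → only 1 remains.
r8c9 = 6: row 8 has {1,2,3,4,5,7,8,9}; col 9 has {2,4,5,7,9}; box has {1,2,4,7,9} → only 6 remains.
r9c5 = 2: row 9 has {1,4,6,7,9}; col 5 has {1,3,4,5,7,8}; box has {1,3,4,5,6,7,8} → only 2 remains.
r9c7 = 5: row 9 has {1,2,4,6,7,9}; col 7 has {1,2,3,6,7,8,9}; box has {1,2,4,6,7,9} → only 5 remains.
r9c8 = 8: row 9 has {1,2,4,5,6,7,9}; col 8 has {1,2,3,4,6,7,9}; box has {1,2,4,5,6,7,9} → only 8 remains.
r9c9 = 3: row 9 has {1,2,4,5,6,7,8,9}; col 9 has {2,4,5,6,7,9}; box has {1,2,4,5,6,7,8,9} → only 3 remains.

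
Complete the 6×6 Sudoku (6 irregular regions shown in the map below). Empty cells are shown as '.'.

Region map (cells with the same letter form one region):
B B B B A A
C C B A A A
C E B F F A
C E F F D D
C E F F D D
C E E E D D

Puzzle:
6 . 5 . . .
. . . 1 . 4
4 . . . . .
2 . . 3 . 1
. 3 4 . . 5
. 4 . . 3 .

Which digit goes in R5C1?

R1C5 = 2 (sole candidate).
R1C6 = 3 (sole candidate).
R3C6 = 6 (sole candidate).
R4C3 = 6 (sole candidate).
R4C5 = 4 (sole candidate).
R5C1 = 1: row 5 has {3,4,5}; col 1 has {2,4,6}; region has {2,4} → only 1 remains.

1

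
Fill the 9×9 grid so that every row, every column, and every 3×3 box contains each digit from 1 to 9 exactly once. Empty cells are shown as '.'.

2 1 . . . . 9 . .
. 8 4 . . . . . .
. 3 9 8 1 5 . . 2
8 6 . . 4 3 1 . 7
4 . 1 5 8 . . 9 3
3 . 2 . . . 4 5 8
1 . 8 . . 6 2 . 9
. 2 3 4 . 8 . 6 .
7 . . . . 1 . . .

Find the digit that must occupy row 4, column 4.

9

row 3, column 1 = 6: row 3 has {1,2,3,5,8,9}; col 1 has {1,2,3,4,7,8}; box has {1,2,3,4,8,9} → only 6 remains.
row 3, column 7 = 7: row 3 has {1,2,3,5,6,8,9}; col 7 has {1,2,4,9}; box has {2,9} → only 7 remains.
row 3, column 8 = 4: row 3 has {1,2,3,5,6,7,8,9}; col 8 has {5,6,9}; box has {2,7,9} → only 4 remains.
row 4, column 3 = 5: row 4 has {1,3,4,6,7,8}; col 3 has {1,2,3,4,8,9}; box has {1,2,3,4,6,8} → only 5 remains.
row 4, column 8 = 2: row 4 has {1,3,4,5,6,7,8}; col 8 has {4,5,6,9}; box has {1,3,4,5,7,8,9} → only 2 remains.
row 5, column 2 = 7: row 5 has {1,3,4,5,8,9}; col 2 has {1,2,3,6,8}; box has {1,2,3,4,5,6,8} → only 7 remains.
row 5, column 6 = 2: row 5 has {1,3,4,5,7,8,9}; col 6 has {1,3,5,6,8}; box has {3,4,5,8} → only 2 remains.
row 5, column 7 = 6: row 5 has {1,2,3,4,5,7,8,9}; col 7 has {1,2,4,7,9}; box has {1,2,3,4,5,7,8,9} → only 6 remains.
row 6, column 2 = 9: row 6 has {2,3,4,5,8}; col 2 has {1,2,3,6,7,8}; box has {1,2,3,4,5,6,7,8} → only 9 remains.
row 6, column 6 = 7: row 6 has {2,3,4,5,8,9}; col 6 has {1,2,3,5,6,8}; box has {2,3,4,5,8} → only 7 remains.
row 8, column 7 = 5: row 8 has {2,3,4,6,8}; col 7 has {1,2,4,6,7,9}; box has {2,6,9} → only 5 remains.
row 8, column 9 = 1: row 8 has {2,3,4,5,6,8}; col 9 has {2,3,7,8,9}; box has {2,5,6,9} → only 1 remains.
row 9, column 3 = 6: row 9 has {1,7}; col 3 has {1,2,3,4,5,8,9}; box has {1,2,3,7,8} → only 6 remains.
row 9, column 9 = 4: row 9 has {1,6,7}; col 9 has {1,2,3,7,8,9}; box has {1,2,5,6,9} → only 4 remains.
row 1, column 3 = 7: row 1 has {1,2,9}; col 3 has {1,2,3,4,5,6,8,9}; box has {1,2,3,4,6,8,9} → only 7 remains.
row 1, column 6 = 4: row 1 has {1,2,7,9}; col 6 has {1,2,3,5,6,7,8}; box has {1,5,8} → only 4 remains.
row 2, column 1 = 5: row 2 has {4,8}; col 1 has {1,2,3,4,6,7,8}; box has {1,2,3,4,6,7,8,9} → only 5 remains.
row 2, column 6 = 9: row 2 has {4,5,8}; col 6 has {1,2,3,4,5,6,7,8}; box has {1,4,5,8} → only 9 remains.
row 2, column 7 = 3: row 2 has {4,5,8,9}; col 7 has {1,2,4,5,6,7,9}; box has {2,4,7,9} → only 3 remains.
row 2, column 8 = 1: row 2 has {3,4,5,8,9}; col 8 has {2,4,5,6,9}; box has {2,3,4,7,9} → only 1 remains.
row 2, column 9 = 6: row 2 has {1,3,4,5,8,9}; col 9 has {1,2,3,4,7,8,9}; box has {1,2,3,4,7,9} → only 6 remains.
row 4, column 4 = 9: row 4 has {1,2,3,4,5,6,7,8}; col 4 has {4,5,8}; box has {2,3,4,5,7,8} → only 9 remains.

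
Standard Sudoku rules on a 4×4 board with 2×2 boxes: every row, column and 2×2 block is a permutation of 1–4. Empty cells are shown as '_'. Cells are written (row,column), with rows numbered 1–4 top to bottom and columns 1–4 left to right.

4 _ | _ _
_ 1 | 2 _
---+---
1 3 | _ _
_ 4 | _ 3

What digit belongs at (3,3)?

(1,2) = 2: row 1 has {4}; col 2 has {1,3,4}; box has {1,4} → only 2 remains.
(1,4) = 1: row 1 has {2,4}; col 4 has {3}; box has {2} → only 1 remains.
(2,1) = 3: row 2 has {1,2}; col 1 has {1,4}; box has {1,2,4} → only 3 remains.
(2,4) = 4: row 2 has {1,2,3}; col 4 has {1,3}; box has {1,2} → only 4 remains.
(3,3) = 4: row 3 has {1,3}; col 3 has {2}; box has {3} → only 4 remains.

4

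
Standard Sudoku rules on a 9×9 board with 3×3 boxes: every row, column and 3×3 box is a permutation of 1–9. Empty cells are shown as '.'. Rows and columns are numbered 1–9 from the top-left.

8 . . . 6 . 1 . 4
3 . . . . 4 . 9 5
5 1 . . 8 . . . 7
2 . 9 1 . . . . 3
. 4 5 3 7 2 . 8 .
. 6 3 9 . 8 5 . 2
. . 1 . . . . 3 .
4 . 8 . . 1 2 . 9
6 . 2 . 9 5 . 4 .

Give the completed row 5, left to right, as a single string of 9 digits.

145372986

row 1, column 3 = 7 (sole candidate).
row 1, column 8 = 2 (sole candidate).
row 2, column 2 = 2 (sole candidate).
row 2, column 3 = 6 (sole candidate).
row 2, column 4 = 7 (sole candidate).
row 2, column 5 = 1 (sole candidate).
row 2, column 7 = 8 (sole candidate).
row 3, column 3 = 4 (sole candidate).
row 3, column 4 = 2 (sole candidate).
row 3, column 8 = 6 (sole candidate).
row 4, column 6 = 6 (sole candidate).
row 4, column 8 = 7 (sole candidate).
row 5, column 1 = 1: row 5 has {2,3,4,5,7,8}; col 1 has {2,3,4,5,6,8}; box has {2,3,4,5,6,9} → only 1 remains.
row 5, column 9 = 6: row 5 has {1,2,3,4,5,7,8}; col 9 has {2,3,4,5,7,9}; box has {2,3,5,7,8} → only 6 remains.
row 6, column 1 = 7 (sole candidate).
row 6, column 5 = 4 (sole candidate).
row 6, column 8 = 1 (sole candidate).
row 7, column 1 = 9 (sole candidate).
row 7, column 5 = 2 (sole candidate).
row 7, column 6 = 7 (sole candidate).
row 7, column 7 = 6 (sole candidate).
row 7, column 9 = 8 (sole candidate).
row 8, column 4 = 6 (sole candidate).
row 8, column 5 = 3 (sole candidate).
row 8, column 8 = 5 (sole candidate).
row 9, column 4 = 8 (sole candidate).
row 9, column 7 = 7 (sole candidate).
row 9, column 9 = 1 (sole candidate).
row 1, column 2 = 9 (sole candidate).
row 1, column 4 = 5 (sole candidate).
row 1, column 6 = 3 (sole candidate).
row 3, column 6 = 9 (sole candidate).
row 3, column 7 = 3 (sole candidate).
row 4, column 2 = 8 (sole candidate).
row 4, column 5 = 5 (sole candidate).
row 4, column 7 = 4 (sole candidate).
row 5, column 7 = 9: row 5 has {1,2,3,4,5,6,7,8}; col 7 has {1,2,3,4,5,6,7,8}; box has {1,2,3,4,5,6,7,8} → only 9 remains.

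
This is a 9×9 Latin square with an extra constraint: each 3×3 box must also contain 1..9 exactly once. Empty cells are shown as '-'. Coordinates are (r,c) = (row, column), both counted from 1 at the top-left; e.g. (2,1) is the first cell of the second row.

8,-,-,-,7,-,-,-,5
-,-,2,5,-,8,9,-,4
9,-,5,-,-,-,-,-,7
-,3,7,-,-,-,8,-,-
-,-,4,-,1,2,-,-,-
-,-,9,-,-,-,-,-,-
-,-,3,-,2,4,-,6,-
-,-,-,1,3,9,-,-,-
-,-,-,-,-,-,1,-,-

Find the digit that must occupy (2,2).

7

(2,5) = 6: row 2 has {2,4,5,8,9}; col 5 has {1,2,3,7}; box has {5,7,8} → only 6 remains.
(3,5) = 4: row 3 has {5,7,9}; col 5 has {1,2,3,6,7}; box has {5,6,7,8} → only 4 remains.
(1,2) = 4: in row 1, 4 can only go here (every other open cell in that row sees a 4).
(1,4) = 9: in row 1, 9 can only go here (every other open cell in that row sees a 9).
(3,8) = 8: in row 3, 8 can only go here (every other open cell in that row sees an 8).
(2,1) = 3: in column 1, 3 can only go here (every other open cell in that column sees a 3).
(2,8) = 1: row 2 has {2,3,4,5,6,8,9}; col 8 has {6,8}; box has {4,5,7,8,9} → only 1 remains.
(2,2) = 7: row 2 has {1,2,3,4,5,6,8,9}; col 2 has {3,4}; box has {2,3,4,5,8,9} → only 7 remains.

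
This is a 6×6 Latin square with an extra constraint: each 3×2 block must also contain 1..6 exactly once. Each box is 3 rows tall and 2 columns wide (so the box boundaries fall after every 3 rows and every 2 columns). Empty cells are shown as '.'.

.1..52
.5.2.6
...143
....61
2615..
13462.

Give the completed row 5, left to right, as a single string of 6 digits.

r2c3 = 3: row 2 has {2,5,6}; col 3 has {1,4}; box has {1,2} → only 3 remains.
r2c5 = 1: row 2 has {2,3,5,6}; col 5 has {2,4,5,6}; box has {2,3,4,5,6} → only 1 remains.
r3c1 = 6: row 3 has {1,3,4}; col 1 has {1,2}; box has {1,5} → only 6 remains.
r3c2 = 2: row 3 has {1,3,4,6}; col 2 has {1,3,5,6}; box has {1,5,6} → only 2 remains.
r3c3 = 5: row 3 has {1,2,3,4,6}; col 3 has {1,3,4}; box has {1,2,3} → only 5 remains.
r4c2 = 4: row 4 has {1,6}; col 2 has {1,2,3,5,6}; box has {1,2,3,6} → only 4 remains.
r4c3 = 2: row 4 has {1,4,6}; col 3 has {1,3,4,5}; box has {1,4,5,6} → only 2 remains.
r4c4 = 3: row 4 has {1,2,4,6}; col 4 has {1,2,5,6}; box has {1,2,4,5,6} → only 3 remains.
r5c5 = 3: row 5 has {1,2,5,6}; col 5 has {1,2,4,5,6}; box has {1,2,6} → only 3 remains.
r5c6 = 4: row 5 has {1,2,3,5,6}; col 6 has {1,2,3,6}; box has {1,2,3,6} → only 4 remains.

261534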